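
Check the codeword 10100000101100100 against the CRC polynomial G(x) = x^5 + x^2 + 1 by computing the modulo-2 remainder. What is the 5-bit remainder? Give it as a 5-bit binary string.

Modulo-2 division of 10100000101100100 by 100101:
  pos 0: 101000 XOR 100101 = 001101
  pos 2: 110100 XOR 100101 = 010001
  pos 3: 100011 XOR 100101 = 000110
  pos 6: 110011 XOR 100101 = 010110
  pos 7: 101100 XOR 100101 = 001001
  pos 9: 100101 XOR 100101 = 000000
Remainder = 00000 (zero — the frame passes the CRC check).

00000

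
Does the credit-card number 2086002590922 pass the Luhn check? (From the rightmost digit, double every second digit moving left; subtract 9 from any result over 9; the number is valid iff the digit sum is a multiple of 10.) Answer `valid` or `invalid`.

valid

From the right, keep odd positions and double even positions (subtract 9 from any doubled value over 9):
  doubled (positions 2,4,...): 4 0 1 0 3 0 → sum 8
  kept (positions 1,3,...): 2 9 9 2 0 8 2 → sum 32
Total = 40.
40 mod 10 = 0, so the number is valid.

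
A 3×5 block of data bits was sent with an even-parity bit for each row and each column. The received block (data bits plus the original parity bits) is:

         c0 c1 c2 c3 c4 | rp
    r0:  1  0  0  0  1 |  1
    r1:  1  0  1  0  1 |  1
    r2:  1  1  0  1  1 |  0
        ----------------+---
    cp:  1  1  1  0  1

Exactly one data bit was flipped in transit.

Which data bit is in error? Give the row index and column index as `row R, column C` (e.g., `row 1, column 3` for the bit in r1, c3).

Recompute each row's even parity and compare to rp:
  r0: data parity 0, sent rp 1 → mismatch
  r1: data parity 1, sent rp 1 → ok
  r2: data parity 0, sent rp 0 → ok
Recompute each column's even parity and compare to cp:
  c0: data parity 1, sent cp 1 → ok
  c1: data parity 1, sent cp 1 → ok
  c2: data parity 1, sent cp 1 → ok
  c3: data parity 1, sent cp 0 → mismatch
  c4: data parity 1, sent cp 1 → ok
Exactly one row (r0) and one column (c3) fail → the flipped bit is at their intersection.

row 0, column 3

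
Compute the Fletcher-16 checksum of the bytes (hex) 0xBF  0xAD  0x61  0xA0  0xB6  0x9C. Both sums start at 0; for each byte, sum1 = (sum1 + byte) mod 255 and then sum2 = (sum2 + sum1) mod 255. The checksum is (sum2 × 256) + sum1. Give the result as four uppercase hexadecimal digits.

54C2

Running sums (mod 255):
  after byte 0 (0xBF): sum1=191, sum2=191
  after byte 1 (0xAD): sum1=109, sum2=45
  after byte 2 (0x61): sum1=206, sum2=251
  after byte 3 (0xA0): sum1=111, sum2=107
  after byte 4 (0xB6): sum1=38, sum2=145
  after byte 5 (0x9C): sum1=194, sum2=84
Checksum = sum2·256 + sum1 = 84·256 + 194 = 21698 = 0x54C2.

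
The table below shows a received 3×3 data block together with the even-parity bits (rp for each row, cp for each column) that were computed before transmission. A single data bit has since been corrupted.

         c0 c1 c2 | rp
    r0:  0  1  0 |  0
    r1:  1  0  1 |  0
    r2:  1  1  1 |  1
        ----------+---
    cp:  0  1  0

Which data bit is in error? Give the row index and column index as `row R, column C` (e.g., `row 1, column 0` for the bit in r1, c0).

Recompute each row's even parity and compare to rp:
  r0: data parity 1, sent rp 0 → mismatch
  r1: data parity 0, sent rp 0 → ok
  r2: data parity 1, sent rp 1 → ok
Recompute each column's even parity and compare to cp:
  c0: data parity 0, sent cp 0 → ok
  c1: data parity 0, sent cp 1 → mismatch
  c2: data parity 0, sent cp 0 → ok
Exactly one row (r0) and one column (c1) fail → the flipped bit is at their intersection.

row 0, column 1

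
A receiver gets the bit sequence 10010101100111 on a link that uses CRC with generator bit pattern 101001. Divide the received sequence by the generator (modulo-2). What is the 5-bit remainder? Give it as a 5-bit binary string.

00000

Modulo-2 division of 10010101100111 by 101001:
  pos 0: 100101 XOR 101001 = 001100
  pos 2: 110001 XOR 101001 = 011000
  pos 3: 110001 XOR 101001 = 011000
  pos 4: 110000 XOR 101001 = 011001
  pos 5: 110010 XOR 101001 = 011011
  pos 6: 110111 XOR 101001 = 011110
  pos 7: 111101 XOR 101001 = 010100
  pos 8: 101001 XOR 101001 = 000000
Remainder = 00000 (zero — the frame passes the CRC check).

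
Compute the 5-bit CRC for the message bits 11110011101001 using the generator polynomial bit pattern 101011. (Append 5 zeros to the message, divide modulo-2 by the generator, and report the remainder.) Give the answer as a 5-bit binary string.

01110

Append 5 zeros: 1111001110100100000. Divide by 101011 (XOR where the leading bit is 1):
  pos 0: 111100 XOR 101011 = 010111
  pos 1: 101111 XOR 101011 = 000100
  pos 4: 100110 XOR 101011 = 001101
  pos 6: 110110 XOR 101011 = 011101
  pos 7: 111010 XOR 101011 = 010001
  pos 8: 100011 XOR 101011 = 001000
  pos 10: 100000 XOR 101011 = 001011
  pos 12: 101100 XOR 101011 = 000111
Remainder (last 5 bits) = 01110. This is the CRC / FCS.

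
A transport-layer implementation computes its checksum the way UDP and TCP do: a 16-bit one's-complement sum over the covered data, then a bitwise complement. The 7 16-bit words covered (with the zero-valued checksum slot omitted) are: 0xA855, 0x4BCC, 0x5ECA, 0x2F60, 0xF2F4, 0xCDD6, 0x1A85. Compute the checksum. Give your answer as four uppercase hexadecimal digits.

One's-complement addition (fold any carry out of bit 15 back into bit 0):
  0xA855 + 0x4BCC = 0x0F421
  0xF421 + 0x5ECA = 0x152EB → wrap carry → 0x52EC
  0x52EC + 0x2F60 = 0x0824C
  0x824C + 0xF2F4 = 0x17540 → wrap carry → 0x7541
  0x7541 + 0xCDD6 = 0x14317 → wrap carry → 0x4318
  0x4318 + 0x1A85 = 0x05D9D
One's-complement sum = 0x5D9D.
Checksum = ~0x5D9D & 0xFFFF = 0xA262.

A262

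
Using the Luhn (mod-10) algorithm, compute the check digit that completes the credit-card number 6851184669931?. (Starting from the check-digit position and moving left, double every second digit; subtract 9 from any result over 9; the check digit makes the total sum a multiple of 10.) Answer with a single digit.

7

Partial digits right→left: 1 3 9 9 6 6 4 8 1 1 5 8 6
Double every second digit counting from the check-digit position (so the 1st, 3rd, 5th, ... of the partial from the right).
  doubled (with −9 where >9): 2 9 3 8 2 1 3 → sum 28
  kept as-is: 3 9 6 8 1 8 → sum 35
Total = 28 + 35 = 63.
Check digit = (10 − (63 mod 10)) mod 10 = 7.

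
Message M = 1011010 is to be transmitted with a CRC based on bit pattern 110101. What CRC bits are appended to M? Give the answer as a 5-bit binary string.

11110

Append 5 zeros: 101101000000. Divide by 110101 (XOR where the leading bit is 1):
  pos 0: 101101 XOR 110101 = 011000
  pos 1: 110000 XOR 110101 = 000101
  pos 4: 101000 XOR 110101 = 011101
  pos 5: 111010 XOR 110101 = 001111
Remainder (last 5 bits) = 11110. This is the CRC / FCS.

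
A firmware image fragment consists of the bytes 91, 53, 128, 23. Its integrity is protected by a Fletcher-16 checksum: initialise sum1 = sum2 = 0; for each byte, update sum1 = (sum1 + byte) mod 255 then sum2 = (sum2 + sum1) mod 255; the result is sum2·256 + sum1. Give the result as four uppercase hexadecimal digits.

Running sums (mod 255):
  after byte 0 (91): sum1=91, sum2=91
  after byte 1 (53): sum1=144, sum2=235
  after byte 2 (128): sum1=17, sum2=252
  after byte 3 (23): sum1=40, sum2=37
Checksum = sum2·256 + sum1 = 37·256 + 40 = 9512 = 0x2528.

2528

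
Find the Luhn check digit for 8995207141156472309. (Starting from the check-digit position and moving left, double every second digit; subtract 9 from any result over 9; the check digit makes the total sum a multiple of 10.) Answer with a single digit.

5

Partial digits right→left: 9 0 3 2 7 4 6 5 1 1 4 1 7 0 2 5 9 9 8
Double every second digit counting from the check-digit position (so the 1st, 3rd, 5th, ... of the partial from the right).
  doubled (with −9 where >9): 9 6 5 3 2 8 5 4 9 7 → sum 58
  kept as-is: 0 2 4 5 1 1 0 5 9 → sum 27
Total = 58 + 27 = 85.
Check digit = (10 − (85 mod 10)) mod 10 = 5.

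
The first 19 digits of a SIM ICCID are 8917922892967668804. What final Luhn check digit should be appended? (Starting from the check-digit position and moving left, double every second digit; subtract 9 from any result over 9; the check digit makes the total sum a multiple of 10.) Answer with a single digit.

9

Partial digits right→left: 4 0 8 8 6 6 7 6 9 2 9 8 2 2 9 7 1 9 8
Double every second digit counting from the check-digit position (so the 1st, 3rd, 5th, ... of the partial from the right).
  doubled (with −9 where >9): 8 7 3 5 9 9 4 9 2 7 → sum 63
  kept as-is: 0 8 6 6 2 8 2 7 9 → sum 48
Total = 63 + 48 = 111.
Check digit = (10 − (111 mod 10)) mod 10 = 9.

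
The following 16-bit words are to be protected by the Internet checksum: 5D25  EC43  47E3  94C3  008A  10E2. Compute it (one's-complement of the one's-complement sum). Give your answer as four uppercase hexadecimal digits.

C883

One's-complement addition (fold any carry out of bit 15 back into bit 0):
  0x5D25 + 0xEC43 = 0x14968 → wrap carry → 0x4969
  0x4969 + 0x47E3 = 0x0914C
  0x914C + 0x94C3 = 0x1260F → wrap carry → 0x2610
  0x2610 + 0x008A = 0x0269A
  0x269A + 0x10E2 = 0x0377C
One's-complement sum = 0x377C.
Checksum = ~0x377C & 0xFFFF = 0xC883.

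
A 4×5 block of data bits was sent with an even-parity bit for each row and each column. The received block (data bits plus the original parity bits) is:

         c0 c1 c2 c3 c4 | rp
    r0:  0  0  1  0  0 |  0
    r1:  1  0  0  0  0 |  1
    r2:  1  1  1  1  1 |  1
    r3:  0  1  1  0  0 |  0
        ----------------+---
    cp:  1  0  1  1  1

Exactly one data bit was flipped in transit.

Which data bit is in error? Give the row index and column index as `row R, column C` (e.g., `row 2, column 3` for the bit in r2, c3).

row 0, column 0

Recompute each row's even parity and compare to rp:
  r0: data parity 1, sent rp 0 → mismatch
  r1: data parity 1, sent rp 1 → ok
  r2: data parity 1, sent rp 1 → ok
  r3: data parity 0, sent rp 0 → ok
Recompute each column's even parity and compare to cp:
  c0: data parity 0, sent cp 1 → mismatch
  c1: data parity 0, sent cp 0 → ok
  c2: data parity 1, sent cp 1 → ok
  c3: data parity 1, sent cp 1 → ok
  c4: data parity 1, sent cp 1 → ok
Exactly one row (r0) and one column (c0) fail → the flipped bit is at their intersection.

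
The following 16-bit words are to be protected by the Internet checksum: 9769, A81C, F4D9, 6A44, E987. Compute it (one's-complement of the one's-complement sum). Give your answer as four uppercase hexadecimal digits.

One's-complement addition (fold any carry out of bit 15 back into bit 0):
  0x9769 + 0xA81C = 0x13F85 → wrap carry → 0x3F86
  0x3F86 + 0xF4D9 = 0x1345F → wrap carry → 0x3460
  0x3460 + 0x6A44 = 0x09EA4
  0x9EA4 + 0xE987 = 0x1882B → wrap carry → 0x882C
One's-complement sum = 0x882C.
Checksum = ~0x882C & 0xFFFF = 0x77D3.

77D3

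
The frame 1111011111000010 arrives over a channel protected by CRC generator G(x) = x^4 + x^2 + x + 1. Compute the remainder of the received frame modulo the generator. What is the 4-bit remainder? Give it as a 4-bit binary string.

0000

Modulo-2 division of 1111011111000010 by 10111:
  pos 0: 11110 XOR 10111 = 01001
  pos 1: 10011 XOR 10111 = 00100
  pos 3: 10011 XOR 10111 = 00100
  pos 5: 10011 XOR 10111 = 00100
  pos 7: 10000 XOR 10111 = 00111
  pos 9: 11100 XOR 10111 = 01011
  pos 10: 10111 XOR 10111 = 00000
Remainder = 0000 (zero — the frame passes the CRC check).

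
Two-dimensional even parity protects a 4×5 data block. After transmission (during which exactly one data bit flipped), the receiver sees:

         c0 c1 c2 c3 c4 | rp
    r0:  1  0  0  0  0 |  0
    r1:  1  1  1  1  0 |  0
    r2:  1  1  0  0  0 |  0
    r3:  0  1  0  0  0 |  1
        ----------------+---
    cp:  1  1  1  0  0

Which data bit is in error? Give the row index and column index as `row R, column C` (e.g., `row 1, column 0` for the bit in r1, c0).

Recompute each row's even parity and compare to rp:
  r0: data parity 1, sent rp 0 → mismatch
  r1: data parity 0, sent rp 0 → ok
  r2: data parity 0, sent rp 0 → ok
  r3: data parity 1, sent rp 1 → ok
Recompute each column's even parity and compare to cp:
  c0: data parity 1, sent cp 1 → ok
  c1: data parity 1, sent cp 1 → ok
  c2: data parity 1, sent cp 1 → ok
  c3: data parity 1, sent cp 0 → mismatch
  c4: data parity 0, sent cp 0 → ok
Exactly one row (r0) and one column (c3) fail → the flipped bit is at their intersection.

row 0, column 3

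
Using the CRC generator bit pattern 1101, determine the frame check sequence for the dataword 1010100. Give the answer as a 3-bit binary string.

Append 3 zeros: 1010100000. Divide by 1101 (XOR where the leading bit is 1):
  pos 0: 1010 XOR 1101 = 0111
  pos 1: 1111 XOR 1101 = 0010
  pos 3: 1000 XOR 1101 = 0101
  pos 4: 1010 XOR 1101 = 0111
  pos 5: 1110 XOR 1101 = 0011
Remainder (last 3 bits) = 110. This is the CRC / FCS.

110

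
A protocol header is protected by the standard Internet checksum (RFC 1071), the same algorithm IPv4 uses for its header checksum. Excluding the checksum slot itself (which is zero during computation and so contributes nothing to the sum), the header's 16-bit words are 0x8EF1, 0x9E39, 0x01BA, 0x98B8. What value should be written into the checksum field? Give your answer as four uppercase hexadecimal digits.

3862

One's-complement addition (fold any carry out of bit 15 back into bit 0):
  0x8EF1 + 0x9E39 = 0x12D2A → wrap carry → 0x2D2B
  0x2D2B + 0x01BA = 0x02EE5
  0x2EE5 + 0x98B8 = 0x0C79D
One's-complement sum = 0xC79D.
Checksum = ~0xC79D & 0xFFFF = 0x3862.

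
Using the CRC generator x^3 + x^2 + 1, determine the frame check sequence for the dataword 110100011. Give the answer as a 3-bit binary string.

010

Append 3 zeros: 110100011000. Divide by 1101 (XOR where the leading bit is 1):
  pos 0: 1101 XOR 1101 = 0000
  pos 7: 1100 XOR 1101 = 0001
Remainder (last 3 bits) = 010. This is the CRC / FCS.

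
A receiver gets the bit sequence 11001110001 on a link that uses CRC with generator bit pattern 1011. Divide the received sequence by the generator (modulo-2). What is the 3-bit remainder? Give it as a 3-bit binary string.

Modulo-2 division of 11001110001 by 1011:
  pos 0: 1100 XOR 1011 = 0111
  pos 1: 1111 XOR 1011 = 0100
  pos 2: 1001 XOR 1011 = 0010
  pos 4: 1010 XOR 1011 = 0001
  pos 7: 1001 XOR 1011 = 0010
Remainder = 010 (nonzero — an error is detected).

010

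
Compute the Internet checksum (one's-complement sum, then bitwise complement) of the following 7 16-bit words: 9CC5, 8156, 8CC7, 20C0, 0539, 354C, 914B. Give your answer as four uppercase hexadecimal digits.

688B

One's-complement addition (fold any carry out of bit 15 back into bit 0):
  0x9CC5 + 0x8156 = 0x11E1B → wrap carry → 0x1E1C
  0x1E1C + 0x8CC7 = 0x0AAE3
  0xAAE3 + 0x20C0 = 0x0CBA3
  0xCBA3 + 0x0539 = 0x0D0DC
  0xD0DC + 0x354C = 0x10628 → wrap carry → 0x0629
  0x0629 + 0x914B = 0x09774
One's-complement sum = 0x9774.
Checksum = ~0x9774 & 0xFFFF = 0x688B.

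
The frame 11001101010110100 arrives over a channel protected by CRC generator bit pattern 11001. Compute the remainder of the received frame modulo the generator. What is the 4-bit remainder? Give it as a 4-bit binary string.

Modulo-2 division of 11001101010110100 by 11001:
  pos 0: 11001 XOR 11001 = 00000
  pos 5: 10101 XOR 11001 = 01100
  pos 6: 11000 XOR 11001 = 00001
  pos 10: 11101 XOR 11001 = 00100
  pos 12: 10000 XOR 11001 = 01001
Remainder = 1001 (nonzero — an error is detected).

1001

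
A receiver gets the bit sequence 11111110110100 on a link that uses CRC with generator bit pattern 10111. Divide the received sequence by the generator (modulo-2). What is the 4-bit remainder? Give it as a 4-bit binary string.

Modulo-2 division of 11111110110100 by 10111:
  pos 0: 11111 XOR 10111 = 01000
  pos 1: 10001 XOR 10111 = 00110
  pos 3: 11010 XOR 10111 = 01101
  pos 4: 11011 XOR 10111 = 01100
  pos 5: 11001 XOR 10111 = 01110
  pos 6: 11100 XOR 10111 = 01011
  pos 7: 10111 XOR 10111 = 00000
Remainder = 0000 (zero — the frame passes the CRC check).

0000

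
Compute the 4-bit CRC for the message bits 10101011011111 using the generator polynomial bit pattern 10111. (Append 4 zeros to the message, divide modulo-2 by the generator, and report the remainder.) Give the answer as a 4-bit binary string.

1111

Append 4 zeros: 101010110111110000. Divide by 10111 (XOR where the leading bit is 1):
  pos 0: 10101 XOR 10111 = 00010
  pos 3: 10011 XOR 10111 = 00100
  pos 5: 10001 XOR 10111 = 00110
  pos 7: 11011 XOR 10111 = 01100
  pos 8: 11001 XOR 10111 = 01110
  pos 9: 11101 XOR 10111 = 01010
  pos 10: 10100 XOR 10111 = 00011
  pos 13: 11000 XOR 10111 = 01111
Remainder (last 4 bits) = 1111. This is the CRC / FCS.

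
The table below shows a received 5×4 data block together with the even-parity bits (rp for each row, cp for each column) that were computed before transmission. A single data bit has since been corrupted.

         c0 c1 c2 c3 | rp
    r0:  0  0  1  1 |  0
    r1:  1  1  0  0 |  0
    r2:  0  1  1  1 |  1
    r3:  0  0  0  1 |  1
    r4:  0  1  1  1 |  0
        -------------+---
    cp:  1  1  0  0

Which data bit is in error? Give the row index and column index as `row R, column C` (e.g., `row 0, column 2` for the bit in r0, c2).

row 4, column 2

Recompute each row's even parity and compare to rp:
  r0: data parity 0, sent rp 0 → ok
  r1: data parity 0, sent rp 0 → ok
  r2: data parity 1, sent rp 1 → ok
  r3: data parity 1, sent rp 1 → ok
  r4: data parity 1, sent rp 0 → mismatch
Recompute each column's even parity and compare to cp:
  c0: data parity 1, sent cp 1 → ok
  c1: data parity 1, sent cp 1 → ok
  c2: data parity 1, sent cp 0 → mismatch
  c3: data parity 0, sent cp 0 → ok
Exactly one row (r4) and one column (c2) fail → the flipped bit is at their intersection.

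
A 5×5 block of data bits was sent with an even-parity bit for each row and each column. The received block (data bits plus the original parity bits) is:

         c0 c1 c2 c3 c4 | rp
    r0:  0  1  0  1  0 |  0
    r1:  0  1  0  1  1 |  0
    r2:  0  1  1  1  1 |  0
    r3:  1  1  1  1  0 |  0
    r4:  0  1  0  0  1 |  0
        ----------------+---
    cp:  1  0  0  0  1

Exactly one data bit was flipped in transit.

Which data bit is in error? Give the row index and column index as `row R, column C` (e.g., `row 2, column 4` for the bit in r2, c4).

row 1, column 1

Recompute each row's even parity and compare to rp:
  r0: data parity 0, sent rp 0 → ok
  r1: data parity 1, sent rp 0 → mismatch
  r2: data parity 0, sent rp 0 → ok
  r3: data parity 0, sent rp 0 → ok
  r4: data parity 0, sent rp 0 → ok
Recompute each column's even parity and compare to cp:
  c0: data parity 1, sent cp 1 → ok
  c1: data parity 1, sent cp 0 → mismatch
  c2: data parity 0, sent cp 0 → ok
  c3: data parity 0, sent cp 0 → ok
  c4: data parity 1, sent cp 1 → ok
Exactly one row (r1) and one column (c1) fail → the flipped bit is at their intersection.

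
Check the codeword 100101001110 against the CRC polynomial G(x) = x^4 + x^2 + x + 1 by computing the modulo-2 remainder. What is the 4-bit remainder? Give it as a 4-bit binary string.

0000

Modulo-2 division of 100101001110 by 10111:
  pos 0: 10010 XOR 10111 = 00101
  pos 2: 10110 XOR 10111 = 00001
  pos 6: 10111 XOR 10111 = 00000
Remainder = 0000 (zero — the frame passes the CRC check).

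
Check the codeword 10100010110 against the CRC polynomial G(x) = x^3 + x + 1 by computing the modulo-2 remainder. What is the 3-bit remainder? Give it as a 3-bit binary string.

001

Modulo-2 division of 10100010110 by 1011:
  pos 0: 1010 XOR 1011 = 0001
  pos 3: 1001 XOR 1011 = 0010
  pos 5: 1001 XOR 1011 = 0010
  pos 7: 1010 XOR 1011 = 0001
Remainder = 001 (nonzero — an error is detected).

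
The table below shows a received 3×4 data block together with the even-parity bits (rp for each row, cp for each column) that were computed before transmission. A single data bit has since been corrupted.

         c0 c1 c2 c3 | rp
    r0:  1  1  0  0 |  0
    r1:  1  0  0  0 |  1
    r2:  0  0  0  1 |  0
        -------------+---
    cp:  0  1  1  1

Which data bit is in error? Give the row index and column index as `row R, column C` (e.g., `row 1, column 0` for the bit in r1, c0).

Recompute each row's even parity and compare to rp:
  r0: data parity 0, sent rp 0 → ok
  r1: data parity 1, sent rp 1 → ok
  r2: data parity 1, sent rp 0 → mismatch
Recompute each column's even parity and compare to cp:
  c0: data parity 0, sent cp 0 → ok
  c1: data parity 1, sent cp 1 → ok
  c2: data parity 0, sent cp 1 → mismatch
  c3: data parity 1, sent cp 1 → ok
Exactly one row (r2) and one column (c2) fail → the flipped bit is at their intersection.

row 2, column 2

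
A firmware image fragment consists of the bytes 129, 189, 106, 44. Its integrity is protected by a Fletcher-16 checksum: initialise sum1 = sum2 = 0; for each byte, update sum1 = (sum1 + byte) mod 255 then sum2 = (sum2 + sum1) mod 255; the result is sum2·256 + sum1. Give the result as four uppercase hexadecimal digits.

Running sums (mod 255):
  after byte 0 (129): sum1=129, sum2=129
  after byte 1 (189): sum1=63, sum2=192
  after byte 2 (106): sum1=169, sum2=106
  after byte 3 (44): sum1=213, sum2=64
Checksum = sum2·256 + sum1 = 64·256 + 213 = 16597 = 0x40D5.

40D5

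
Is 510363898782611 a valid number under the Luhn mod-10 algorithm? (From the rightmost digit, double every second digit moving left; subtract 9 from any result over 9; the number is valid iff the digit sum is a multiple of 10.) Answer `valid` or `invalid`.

From the right, keep odd positions and double even positions (subtract 9 from any doubled value over 9):
  doubled (positions 2,4,...): 2 4 5 9 6 6 2 → sum 34
  kept (positions 1,3,...): 1 6 8 8 8 6 0 5 → sum 42
Total = 76.
76 mod 10 = 6, so the number is invalid.

invalid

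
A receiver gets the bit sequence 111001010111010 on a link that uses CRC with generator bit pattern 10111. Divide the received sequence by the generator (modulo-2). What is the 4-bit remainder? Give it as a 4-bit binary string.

Modulo-2 division of 111001010111010 by 10111:
  pos 0: 11100 XOR 10111 = 01011
  pos 1: 10111 XOR 10111 = 00000
  pos 7: 10111 XOR 10111 = 00000
Remainder = 0010 (nonzero — an error is detected).

0010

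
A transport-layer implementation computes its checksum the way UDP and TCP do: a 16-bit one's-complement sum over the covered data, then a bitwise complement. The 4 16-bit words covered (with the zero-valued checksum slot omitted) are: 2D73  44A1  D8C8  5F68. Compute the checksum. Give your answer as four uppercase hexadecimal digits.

55BA

One's-complement addition (fold any carry out of bit 15 back into bit 0):
  0x2D73 + 0x44A1 = 0x07214
  0x7214 + 0xD8C8 = 0x14ADC → wrap carry → 0x4ADD
  0x4ADD + 0x5F68 = 0x0AA45
One's-complement sum = 0xAA45.
Checksum = ~0xAA45 & 0xFFFF = 0x55BA.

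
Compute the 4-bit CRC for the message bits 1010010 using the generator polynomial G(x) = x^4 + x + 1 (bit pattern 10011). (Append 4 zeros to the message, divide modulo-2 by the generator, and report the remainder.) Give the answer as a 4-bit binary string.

0100

Append 4 zeros: 10100100000. Divide by 10011 (XOR where the leading bit is 1):
  pos 0: 10100 XOR 10011 = 00111
  pos 2: 11110 XOR 10011 = 01101
  pos 3: 11010 XOR 10011 = 01001
  pos 4: 10010 XOR 10011 = 00001
Remainder (last 4 bits) = 0100. This is the CRC / FCS.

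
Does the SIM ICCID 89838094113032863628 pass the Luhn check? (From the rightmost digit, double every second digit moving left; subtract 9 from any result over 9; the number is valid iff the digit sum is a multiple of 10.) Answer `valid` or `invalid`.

valid

From the right, keep odd positions and double even positions (subtract 9 from any doubled value over 9):
  doubled (positions 2,4,...): 4 6 7 6 6 2 9 7 7 7 → sum 61
  kept (positions 1,3,...): 8 6 6 2 0 1 4 0 3 9 → sum 39
Total = 100.
100 mod 10 = 0, so the number is valid.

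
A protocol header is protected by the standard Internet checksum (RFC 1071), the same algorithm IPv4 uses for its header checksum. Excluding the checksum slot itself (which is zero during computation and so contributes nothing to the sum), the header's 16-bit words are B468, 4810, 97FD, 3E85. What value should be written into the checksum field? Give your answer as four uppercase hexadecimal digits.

One's-complement addition (fold any carry out of bit 15 back into bit 0):
  0xB468 + 0x4810 = 0x0FC78
  0xFC78 + 0x97FD = 0x19475 → wrap carry → 0x9476
  0x9476 + 0x3E85 = 0x0D2FB
One's-complement sum = 0xD2FB.
Checksum = ~0xD2FB & 0xFFFF = 0x2D04.

2D04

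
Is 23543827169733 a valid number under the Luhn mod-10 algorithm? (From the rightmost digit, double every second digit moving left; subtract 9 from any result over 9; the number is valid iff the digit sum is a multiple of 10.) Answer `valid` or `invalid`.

valid

From the right, keep odd positions and double even positions (subtract 9 from any doubled value over 9):
  doubled (positions 2,4,...): 6 9 2 4 6 1 4 → sum 32
  kept (positions 1,3,...): 3 7 6 7 8 4 3 → sum 38
Total = 70.
70 mod 10 = 0, so the number is valid.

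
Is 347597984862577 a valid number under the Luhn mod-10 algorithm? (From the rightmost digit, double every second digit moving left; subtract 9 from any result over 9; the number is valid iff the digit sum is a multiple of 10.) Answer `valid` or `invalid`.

invalid

From the right, keep odd positions and double even positions (subtract 9 from any doubled value over 9):
  doubled (positions 2,4,...): 5 4 7 7 5 1 8 → sum 37
  kept (positions 1,3,...): 7 5 6 4 9 9 7 3 → sum 50
Total = 87.
87 mod 10 = 7, so the number is invalid.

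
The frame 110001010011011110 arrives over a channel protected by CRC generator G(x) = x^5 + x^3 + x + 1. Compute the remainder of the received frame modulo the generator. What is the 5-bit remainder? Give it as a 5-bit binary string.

Modulo-2 division of 110001010011011110 by 101011:
  pos 0: 110001 XOR 101011 = 011010
  pos 1: 110100 XOR 101011 = 011111
  pos 2: 111111 XOR 101011 = 010100
  pos 3: 101000 XOR 101011 = 000011
  pos 7: 110110 XOR 101011 = 011101
  pos 8: 111011 XOR 101011 = 010000
  pos 9: 100001 XOR 101011 = 001010
  pos 11: 101011 XOR 101011 = 000000
Remainder = 00000 (zero — the frame passes the CRC check).

00000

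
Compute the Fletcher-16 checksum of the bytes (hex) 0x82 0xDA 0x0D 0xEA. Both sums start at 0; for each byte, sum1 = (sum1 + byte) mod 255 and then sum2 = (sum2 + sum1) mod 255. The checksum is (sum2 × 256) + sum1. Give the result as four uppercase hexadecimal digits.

9F55

Running sums (mod 255):
  after byte 0 (0x82): sum1=130, sum2=130
  after byte 1 (0xDA): sum1=93, sum2=223
  after byte 2 (0x0D): sum1=106, sum2=74
  after byte 3 (0xEA): sum1=85, sum2=159
Checksum = sum2·256 + sum1 = 159·256 + 85 = 40789 = 0x9F55.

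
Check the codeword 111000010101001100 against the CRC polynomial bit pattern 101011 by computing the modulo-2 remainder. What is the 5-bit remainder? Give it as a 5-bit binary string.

Modulo-2 division of 111000010101001100 by 101011:
  pos 0: 111000 XOR 101011 = 010011
  pos 1: 100110 XOR 101011 = 001101
  pos 3: 110110 XOR 101011 = 011101
  pos 4: 111011 XOR 101011 = 010000
  pos 5: 100000 XOR 101011 = 001011
  pos 7: 101110 XOR 101011 = 000101
  pos 10: 101011 XOR 101011 = 000000
Remainder = 00000 (zero — the frame passes the CRC check).

00000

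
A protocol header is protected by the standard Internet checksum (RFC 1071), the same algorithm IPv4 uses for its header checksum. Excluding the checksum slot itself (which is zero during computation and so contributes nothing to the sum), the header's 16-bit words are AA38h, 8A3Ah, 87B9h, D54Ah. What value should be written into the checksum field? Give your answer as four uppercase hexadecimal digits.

6E88

One's-complement addition (fold any carry out of bit 15 back into bit 0):
  0xAA38 + 0x8A3A = 0x13472 → wrap carry → 0x3473
  0x3473 + 0x87B9 = 0x0BC2C
  0xBC2C + 0xD54A = 0x19176 → wrap carry → 0x9177
One's-complement sum = 0x9177.
Checksum = ~0x9177 & 0xFFFF = 0x6E88.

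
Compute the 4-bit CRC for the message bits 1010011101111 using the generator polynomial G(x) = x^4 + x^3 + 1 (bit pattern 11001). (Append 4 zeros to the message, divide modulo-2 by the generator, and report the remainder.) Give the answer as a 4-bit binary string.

0110

Append 4 zeros: 10100111011110000. Divide by 11001 (XOR where the leading bit is 1):
  pos 0: 10100 XOR 11001 = 01101
  pos 1: 11011 XOR 11001 = 00010
  pos 4: 10110 XOR 11001 = 01111
  pos 5: 11111 XOR 11001 = 00110
  pos 7: 11011 XOR 11001 = 00010
  pos 10: 10100 XOR 11001 = 01101
  pos 11: 11010 XOR 11001 = 00011
Remainder (last 4 bits) = 0110. This is the CRC / FCS.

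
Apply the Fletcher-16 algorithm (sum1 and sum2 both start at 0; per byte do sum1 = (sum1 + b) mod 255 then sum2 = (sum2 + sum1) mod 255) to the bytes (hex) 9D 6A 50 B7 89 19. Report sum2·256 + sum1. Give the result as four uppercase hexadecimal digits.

5AB2

Running sums (mod 255):
  after byte 0 (9D): sum1=157, sum2=157
  after byte 1 (6A): sum1=8, sum2=165
  after byte 2 (50): sum1=88, sum2=253
  after byte 3 (B7): sum1=16, sum2=14
  after byte 4 (89): sum1=153, sum2=167
  after byte 5 (19): sum1=178, sum2=90
Checksum = sum2·256 + sum1 = 90·256 + 178 = 23218 = 0x5AB2.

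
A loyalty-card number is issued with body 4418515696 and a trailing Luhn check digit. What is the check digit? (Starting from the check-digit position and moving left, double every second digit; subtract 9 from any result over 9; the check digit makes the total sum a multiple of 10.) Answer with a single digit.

3

Partial digits right→left: 6 9 6 5 1 5 8 1 4 4
Double every second digit counting from the check-digit position (so the 1st, 3rd, 5th, ... of the partial from the right).
  doubled (with −9 where >9): 3 3 2 7 8 → sum 23
  kept as-is: 9 5 5 1 4 → sum 24
Total = 23 + 24 = 47.
Check digit = (10 − (47 mod 10)) mod 10 = 3.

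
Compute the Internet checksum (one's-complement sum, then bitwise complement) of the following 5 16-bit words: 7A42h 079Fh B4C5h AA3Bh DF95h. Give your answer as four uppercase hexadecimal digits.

3F87

One's-complement addition (fold any carry out of bit 15 back into bit 0):
  0x7A42 + 0x079F = 0x081E1
  0x81E1 + 0xB4C5 = 0x136A6 → wrap carry → 0x36A7
  0x36A7 + 0xAA3B = 0x0E0E2
  0xE0E2 + 0xDF95 = 0x1C077 → wrap carry → 0xC078
One's-complement sum = 0xC078.
Checksum = ~0xC078 & 0xFFFF = 0x3F87.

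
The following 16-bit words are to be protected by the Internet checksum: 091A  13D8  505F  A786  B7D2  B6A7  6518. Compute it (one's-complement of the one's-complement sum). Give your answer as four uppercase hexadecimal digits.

1795

One's-complement addition (fold any carry out of bit 15 back into bit 0):
  0x091A + 0x13D8 = 0x01CF2
  0x1CF2 + 0x505F = 0x06D51
  0x6D51 + 0xA786 = 0x114D7 → wrap carry → 0x14D8
  0x14D8 + 0xB7D2 = 0x0CCAA
  0xCCAA + 0xB6A7 = 0x18351 → wrap carry → 0x8352
  0x8352 + 0x6518 = 0x0E86A
One's-complement sum = 0xE86A.
Checksum = ~0xE86A & 0xFFFF = 0x1795.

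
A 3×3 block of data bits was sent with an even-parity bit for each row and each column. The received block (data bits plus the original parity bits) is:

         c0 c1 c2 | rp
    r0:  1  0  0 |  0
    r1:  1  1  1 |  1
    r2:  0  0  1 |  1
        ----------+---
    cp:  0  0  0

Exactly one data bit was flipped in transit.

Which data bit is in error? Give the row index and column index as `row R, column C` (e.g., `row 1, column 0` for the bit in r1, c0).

row 0, column 1

Recompute each row's even parity and compare to rp:
  r0: data parity 1, sent rp 0 → mismatch
  r1: data parity 1, sent rp 1 → ok
  r2: data parity 1, sent rp 1 → ok
Recompute each column's even parity and compare to cp:
  c0: data parity 0, sent cp 0 → ok
  c1: data parity 1, sent cp 0 → mismatch
  c2: data parity 0, sent cp 0 → ok
Exactly one row (r0) and one column (c1) fail → the flipped bit is at their intersection.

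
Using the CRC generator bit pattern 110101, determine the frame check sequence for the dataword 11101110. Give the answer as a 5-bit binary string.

10111

Append 5 zeros: 1110111000000. Divide by 110101 (XOR where the leading bit is 1):
  pos 0: 111011 XOR 110101 = 001110
  pos 2: 111010 XOR 110101 = 001111
  pos 4: 111100 XOR 110101 = 001001
  pos 6: 100100 XOR 110101 = 010001
  pos 7: 100010 XOR 110101 = 010111
Remainder (last 5 bits) = 10111. This is the CRC / FCS.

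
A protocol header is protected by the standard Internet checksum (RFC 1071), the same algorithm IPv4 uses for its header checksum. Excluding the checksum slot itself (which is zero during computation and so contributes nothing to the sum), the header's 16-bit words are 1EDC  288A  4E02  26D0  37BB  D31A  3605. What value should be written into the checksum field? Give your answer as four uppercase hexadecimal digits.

02EC

One's-complement addition (fold any carry out of bit 15 back into bit 0):
  0x1EDC + 0x288A = 0x04766
  0x4766 + 0x4E02 = 0x09568
  0x9568 + 0x26D0 = 0x0BC38
  0xBC38 + 0x37BB = 0x0F3F3
  0xF3F3 + 0xD31A = 0x1C70D → wrap carry → 0xC70E
  0xC70E + 0x3605 = 0x0FD13
One's-complement sum = 0xFD13.
Checksum = ~0xFD13 & 0xFFFF = 0x02EC.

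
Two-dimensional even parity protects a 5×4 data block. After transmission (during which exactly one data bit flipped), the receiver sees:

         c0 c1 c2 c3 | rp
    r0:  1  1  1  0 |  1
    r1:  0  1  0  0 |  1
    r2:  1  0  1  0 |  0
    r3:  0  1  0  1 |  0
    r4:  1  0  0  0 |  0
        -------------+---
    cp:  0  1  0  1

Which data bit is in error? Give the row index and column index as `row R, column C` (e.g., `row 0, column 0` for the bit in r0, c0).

row 4, column 0

Recompute each row's even parity and compare to rp:
  r0: data parity 1, sent rp 1 → ok
  r1: data parity 1, sent rp 1 → ok
  r2: data parity 0, sent rp 0 → ok
  r3: data parity 0, sent rp 0 → ok
  r4: data parity 1, sent rp 0 → mismatch
Recompute each column's even parity and compare to cp:
  c0: data parity 1, sent cp 0 → mismatch
  c1: data parity 1, sent cp 1 → ok
  c2: data parity 0, sent cp 0 → ok
  c3: data parity 1, sent cp 1 → ok
Exactly one row (r4) and one column (c0) fail → the flipped bit is at their intersection.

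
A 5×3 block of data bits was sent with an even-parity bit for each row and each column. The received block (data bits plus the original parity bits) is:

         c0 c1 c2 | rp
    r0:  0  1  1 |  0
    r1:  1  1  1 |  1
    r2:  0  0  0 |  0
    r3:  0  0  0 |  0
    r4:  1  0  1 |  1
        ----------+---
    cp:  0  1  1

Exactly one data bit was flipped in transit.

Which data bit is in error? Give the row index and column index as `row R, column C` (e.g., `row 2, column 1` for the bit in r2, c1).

Recompute each row's even parity and compare to rp:
  r0: data parity 0, sent rp 0 → ok
  r1: data parity 1, sent rp 1 → ok
  r2: data parity 0, sent rp 0 → ok
  r3: data parity 0, sent rp 0 → ok
  r4: data parity 0, sent rp 1 → mismatch
Recompute each column's even parity and compare to cp:
  c0: data parity 0, sent cp 0 → ok
  c1: data parity 0, sent cp 1 → mismatch
  c2: data parity 1, sent cp 1 → ok
Exactly one row (r4) and one column (c1) fail → the flipped bit is at their intersection.

row 4, column 1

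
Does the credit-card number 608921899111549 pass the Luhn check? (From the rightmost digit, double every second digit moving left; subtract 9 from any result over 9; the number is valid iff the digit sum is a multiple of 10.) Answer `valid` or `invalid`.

valid

From the right, keep odd positions and double even positions (subtract 9 from any doubled value over 9):
  doubled (positions 2,4,...): 8 2 2 9 2 9 0 → sum 32
  kept (positions 1,3,...): 9 5 1 9 8 2 8 6 → sum 48
Total = 80.
80 mod 10 = 0, so the number is valid.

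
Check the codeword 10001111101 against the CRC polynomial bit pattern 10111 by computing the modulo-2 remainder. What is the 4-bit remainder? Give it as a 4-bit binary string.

Modulo-2 division of 10001111101 by 10111:
  pos 0: 10001 XOR 10111 = 00110
  pos 2: 11011 XOR 10111 = 01100
  pos 3: 11001 XOR 10111 = 01110
  pos 4: 11101 XOR 10111 = 01010
  pos 5: 10100 XOR 10111 = 00011
Remainder = 0111 (nonzero — an error is detected).

0111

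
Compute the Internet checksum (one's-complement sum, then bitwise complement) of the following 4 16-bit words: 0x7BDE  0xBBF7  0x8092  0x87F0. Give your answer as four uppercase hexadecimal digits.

One's-complement addition (fold any carry out of bit 15 back into bit 0):
  0x7BDE + 0xBBF7 = 0x137D5 → wrap carry → 0x37D6
  0x37D6 + 0x8092 = 0x0B868
  0xB868 + 0x87F0 = 0x14058 → wrap carry → 0x4059
One's-complement sum = 0x4059.
Checksum = ~0x4059 & 0xFFFF = 0xBFA6.

BFA6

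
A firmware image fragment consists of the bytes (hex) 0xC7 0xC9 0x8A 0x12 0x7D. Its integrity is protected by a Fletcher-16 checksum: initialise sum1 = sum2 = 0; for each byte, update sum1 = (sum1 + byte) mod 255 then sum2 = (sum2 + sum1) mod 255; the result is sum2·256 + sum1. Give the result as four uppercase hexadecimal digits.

4FAB

Running sums (mod 255):
  after byte 0 (0xC7): sum1=199, sum2=199
  after byte 1 (0xC9): sum1=145, sum2=89
  after byte 2 (0x8A): sum1=28, sum2=117
  after byte 3 (0x12): sum1=46, sum2=163
  after byte 4 (0x7D): sum1=171, sum2=79
Checksum = sum2·256 + sum1 = 79·256 + 171 = 20395 = 0x4FAB.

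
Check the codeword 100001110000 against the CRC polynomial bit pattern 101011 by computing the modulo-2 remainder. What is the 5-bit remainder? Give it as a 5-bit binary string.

00000

Modulo-2 division of 100001110000 by 101011:
  pos 0: 100001 XOR 101011 = 001010
  pos 2: 101011 XOR 101011 = 000000
Remainder = 00000 (zero — the frame passes the CRC check).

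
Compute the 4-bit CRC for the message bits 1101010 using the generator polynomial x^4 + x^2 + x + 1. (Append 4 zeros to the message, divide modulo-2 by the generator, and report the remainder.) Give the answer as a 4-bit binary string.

Append 4 zeros: 11010100000. Divide by 10111 (XOR where the leading bit is 1):
  pos 0: 11010 XOR 10111 = 01101
  pos 1: 11011 XOR 10111 = 01100
  pos 2: 11000 XOR 10111 = 01111
  pos 3: 11110 XOR 10111 = 01001
  pos 4: 10010 XOR 10111 = 00101
  pos 6: 10100 XOR 10111 = 00011
Remainder (last 4 bits) = 0011. This is the CRC / FCS.

0011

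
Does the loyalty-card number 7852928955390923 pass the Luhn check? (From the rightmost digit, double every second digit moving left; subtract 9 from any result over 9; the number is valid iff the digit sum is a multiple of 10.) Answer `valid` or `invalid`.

From the right, keep odd positions and double even positions (subtract 9 from any doubled value over 9):
  doubled (positions 2,4,...): 4 0 6 1 7 9 1 5 → sum 33
  kept (positions 1,3,...): 3 9 9 5 9 2 2 8 → sum 47
Total = 80.
80 mod 10 = 0, so the number is valid.

valid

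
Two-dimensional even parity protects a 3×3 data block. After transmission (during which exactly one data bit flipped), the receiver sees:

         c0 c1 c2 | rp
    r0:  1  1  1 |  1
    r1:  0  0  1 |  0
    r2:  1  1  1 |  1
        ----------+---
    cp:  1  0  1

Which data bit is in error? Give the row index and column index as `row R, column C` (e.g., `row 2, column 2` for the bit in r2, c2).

Recompute each row's even parity and compare to rp:
  r0: data parity 1, sent rp 1 → ok
  r1: data parity 1, sent rp 0 → mismatch
  r2: data parity 1, sent rp 1 → ok
Recompute each column's even parity and compare to cp:
  c0: data parity 0, sent cp 1 → mismatch
  c1: data parity 0, sent cp 0 → ok
  c2: data parity 1, sent cp 1 → ok
Exactly one row (r1) and one column (c0) fail → the flipped bit is at their intersection.

row 1, column 0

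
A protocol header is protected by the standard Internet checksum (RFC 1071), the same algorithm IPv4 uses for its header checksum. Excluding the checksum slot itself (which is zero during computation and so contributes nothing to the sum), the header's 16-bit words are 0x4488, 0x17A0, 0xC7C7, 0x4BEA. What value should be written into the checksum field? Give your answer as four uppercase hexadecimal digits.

9025

One's-complement addition (fold any carry out of bit 15 back into bit 0):
  0x4488 + 0x17A0 = 0x05C28
  0x5C28 + 0xC7C7 = 0x123EF → wrap carry → 0x23F0
  0x23F0 + 0x4BEA = 0x06FDA
One's-complement sum = 0x6FDA.
Checksum = ~0x6FDA & 0xFFFF = 0x9025.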